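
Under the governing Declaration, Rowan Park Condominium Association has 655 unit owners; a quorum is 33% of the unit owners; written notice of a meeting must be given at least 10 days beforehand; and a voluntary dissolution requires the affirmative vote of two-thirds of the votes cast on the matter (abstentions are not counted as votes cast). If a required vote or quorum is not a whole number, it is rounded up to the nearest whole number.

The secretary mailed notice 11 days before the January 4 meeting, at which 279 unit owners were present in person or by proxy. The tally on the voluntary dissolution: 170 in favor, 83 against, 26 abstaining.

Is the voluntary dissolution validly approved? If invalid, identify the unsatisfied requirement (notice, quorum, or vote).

Notice: 11 days given; 10 required. Satisfied.
Quorum: 33% of 655 = 216.15, rounded up to 217; 279 present. Satisfied.
Vote: requires two-thirds of the votes cast (279 − 26 abstaining = 253); 2/3 of 253 = 168.67, rounded up to 169, so 169 needed; 170 in favor. Satisfied.

Valid — all requirements satisfied.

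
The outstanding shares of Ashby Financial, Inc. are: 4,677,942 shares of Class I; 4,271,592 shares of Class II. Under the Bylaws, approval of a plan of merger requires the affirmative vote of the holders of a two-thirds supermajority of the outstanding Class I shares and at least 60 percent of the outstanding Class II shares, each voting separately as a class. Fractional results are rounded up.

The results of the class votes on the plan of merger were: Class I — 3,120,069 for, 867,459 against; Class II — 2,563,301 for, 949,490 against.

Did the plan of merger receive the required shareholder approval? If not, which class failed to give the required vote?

Approved — every class gave the required vote.

Class I: 2/3 of 4677942 = 3118628; 3,118,628 required, 3,120,069 in favor — approved.
Class II: 3/5 of 4271592 = 2562955.20, rounded up to 2562956; 2,562,956 required, 2,563,301 in favor — approved.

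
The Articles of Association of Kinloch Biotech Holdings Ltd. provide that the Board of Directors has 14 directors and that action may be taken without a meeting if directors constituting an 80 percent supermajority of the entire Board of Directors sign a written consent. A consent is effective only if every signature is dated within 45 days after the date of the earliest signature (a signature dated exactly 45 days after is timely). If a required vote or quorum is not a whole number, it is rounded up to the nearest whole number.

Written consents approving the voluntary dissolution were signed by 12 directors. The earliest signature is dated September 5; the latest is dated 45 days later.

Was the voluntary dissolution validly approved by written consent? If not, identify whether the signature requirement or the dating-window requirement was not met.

Signatures required: an 80 percent supermajority of 14 — 4/5 of 14 = 11.20, rounded up to 12, so 12 needed; 12 signed. Sufficient.
Dating window: the latest signature is 45 days after the earliest; the limit is 45 days. Within the window.

Effective — both the signature and dating-window requirements are satisfied.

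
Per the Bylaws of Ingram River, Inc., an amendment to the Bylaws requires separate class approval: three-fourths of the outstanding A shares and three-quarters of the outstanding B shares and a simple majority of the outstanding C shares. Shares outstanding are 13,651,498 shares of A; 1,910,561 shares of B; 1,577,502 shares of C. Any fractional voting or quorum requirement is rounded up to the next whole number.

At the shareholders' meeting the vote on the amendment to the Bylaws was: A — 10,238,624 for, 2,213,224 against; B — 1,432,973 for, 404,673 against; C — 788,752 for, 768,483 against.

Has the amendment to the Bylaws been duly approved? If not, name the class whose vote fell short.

A: 3/4 of 13651498 = 10238623.50, rounded up to 10238624; 10,238,624 required, 10,238,624 in favor — approved.
B: 3/4 of 1910561 = 1432920.75, rounded up to 1432921; 1,432,921 required, 1,432,973 in favor — approved.
C: a majority of 1577502 is 788752; 788,752 required, 788,752 in favor — approved.

Approved — every class gave the required vote.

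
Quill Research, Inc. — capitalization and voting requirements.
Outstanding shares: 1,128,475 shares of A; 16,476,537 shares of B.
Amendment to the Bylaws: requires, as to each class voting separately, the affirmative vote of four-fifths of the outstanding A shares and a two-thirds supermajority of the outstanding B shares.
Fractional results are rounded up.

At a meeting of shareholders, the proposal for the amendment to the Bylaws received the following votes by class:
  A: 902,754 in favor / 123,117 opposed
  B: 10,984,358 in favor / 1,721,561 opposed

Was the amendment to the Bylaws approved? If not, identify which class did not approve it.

Not approved — the A shares did not give the required vote.

A: 4/5 of 1128475 = 902780; 902,780 required, 902,754 in favor — not approved.
B: 2/3 of 16476537 = 10984358; 10,984,358 required, 10,984,358 in favor — approved.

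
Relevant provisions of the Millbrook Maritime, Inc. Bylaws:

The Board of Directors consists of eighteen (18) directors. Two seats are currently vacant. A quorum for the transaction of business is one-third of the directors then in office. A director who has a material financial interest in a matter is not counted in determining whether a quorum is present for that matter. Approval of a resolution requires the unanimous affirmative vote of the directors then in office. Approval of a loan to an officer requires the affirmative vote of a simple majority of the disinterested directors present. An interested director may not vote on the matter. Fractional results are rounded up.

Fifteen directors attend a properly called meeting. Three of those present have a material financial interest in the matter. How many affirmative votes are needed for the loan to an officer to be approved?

The loan to an officer requires a majority of the disinterested directors present (15 − 3 = 12).
A majority of 12 is 7.

7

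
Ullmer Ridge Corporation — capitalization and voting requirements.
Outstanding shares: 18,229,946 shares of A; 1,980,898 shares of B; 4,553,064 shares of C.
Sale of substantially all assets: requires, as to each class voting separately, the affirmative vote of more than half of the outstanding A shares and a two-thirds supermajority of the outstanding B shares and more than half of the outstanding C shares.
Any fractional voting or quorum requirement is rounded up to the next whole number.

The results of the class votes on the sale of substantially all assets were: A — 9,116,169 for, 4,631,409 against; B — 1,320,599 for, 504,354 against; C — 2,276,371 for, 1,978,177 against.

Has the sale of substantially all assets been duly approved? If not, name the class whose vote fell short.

A: a majority of 18229946 is 9114974; 9,114,974 required, 9,116,169 in favor — approved.
B: 2/3 of 1980898 = 1320598.67, rounded up to 1320599; 1,320,599 required, 1,320,599 in favor — approved.
C: a majority of 4553064 is 2276533; 2,276,533 required, 2,276,371 in favor — not approved.

Not approved — the C shares did not give the required vote.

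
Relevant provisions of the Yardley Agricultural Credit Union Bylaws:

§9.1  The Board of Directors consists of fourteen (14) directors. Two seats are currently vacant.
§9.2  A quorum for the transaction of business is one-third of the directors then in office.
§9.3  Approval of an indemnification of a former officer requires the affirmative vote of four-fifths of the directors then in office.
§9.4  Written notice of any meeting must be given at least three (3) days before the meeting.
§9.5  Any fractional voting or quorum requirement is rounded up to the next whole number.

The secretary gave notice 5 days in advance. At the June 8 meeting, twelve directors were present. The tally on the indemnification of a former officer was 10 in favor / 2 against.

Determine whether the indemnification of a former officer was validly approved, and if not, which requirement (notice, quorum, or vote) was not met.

Valid — all requirements satisfied.

Notice: 5 days given; 3 required (5 ≥ 3). Satisfied.
Quorum: 12 present; quorum is 4. Satisfied.
Vote: the indemnification of a former officer requires four-fifths of the directors then in office (12). 4/5 of 12 = 9.60, rounded up to 10, so 10 affirmative votes are needed; 10 voted in favor. Satisfied.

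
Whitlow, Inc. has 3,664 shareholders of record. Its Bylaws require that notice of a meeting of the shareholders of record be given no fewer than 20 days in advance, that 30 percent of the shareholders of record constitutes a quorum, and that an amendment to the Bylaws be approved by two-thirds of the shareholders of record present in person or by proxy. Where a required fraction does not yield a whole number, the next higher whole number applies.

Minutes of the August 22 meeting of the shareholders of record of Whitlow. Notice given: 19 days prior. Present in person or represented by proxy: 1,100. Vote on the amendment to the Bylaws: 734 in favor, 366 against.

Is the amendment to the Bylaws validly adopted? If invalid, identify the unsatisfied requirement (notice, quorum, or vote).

Invalid — notice requirement not satisfied.

Notice: 19 days given; 20 required. Not satisfied.
Quorum: 30% of 3,664 = 1,099.20, rounded up to 1,100; 1,100 present. Satisfied.
Vote: requires two-thirds of those present (1,100); 2/3 of 1100 = 733.33, rounded up to 734, so 734 needed; 734 in favor. Satisfied.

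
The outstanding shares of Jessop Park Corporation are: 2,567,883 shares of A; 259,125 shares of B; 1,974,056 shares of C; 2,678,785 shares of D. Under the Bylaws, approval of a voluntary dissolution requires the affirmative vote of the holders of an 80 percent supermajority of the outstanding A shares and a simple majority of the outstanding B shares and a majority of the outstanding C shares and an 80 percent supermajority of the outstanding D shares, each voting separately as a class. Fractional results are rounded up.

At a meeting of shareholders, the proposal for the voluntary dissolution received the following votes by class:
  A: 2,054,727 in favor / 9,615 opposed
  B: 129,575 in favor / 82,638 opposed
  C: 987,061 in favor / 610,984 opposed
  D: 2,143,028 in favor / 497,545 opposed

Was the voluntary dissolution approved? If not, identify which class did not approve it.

Approved — every class gave the required vote.

A: 4/5 of 2567883 = 2054306.40, rounded up to 2054307; 2,054,307 required, 2,054,727 in favor — approved.
B: a majority of 259125 is 129563; 129,563 required, 129,575 in favor — approved.
C: a majority of 1974056 is 987029; 987,029 required, 987,061 in favor — approved.
D: 4/5 of 2678785 = 2143028; 2,143,028 required, 2,143,028 in favor — approved.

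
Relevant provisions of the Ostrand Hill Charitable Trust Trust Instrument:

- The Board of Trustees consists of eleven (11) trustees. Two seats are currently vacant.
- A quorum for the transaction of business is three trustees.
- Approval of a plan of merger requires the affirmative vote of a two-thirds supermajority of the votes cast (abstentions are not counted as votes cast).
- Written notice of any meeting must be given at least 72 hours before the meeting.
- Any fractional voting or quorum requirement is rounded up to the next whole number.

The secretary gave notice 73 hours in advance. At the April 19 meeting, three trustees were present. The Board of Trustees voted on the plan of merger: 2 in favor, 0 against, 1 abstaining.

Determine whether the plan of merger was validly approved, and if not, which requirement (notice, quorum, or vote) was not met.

Valid — all requirements satisfied.

Notice: 73 hours given; 72 required (73 ≥ 72). Satisfied.
Quorum: 3 present; quorum is 3. Satisfied.
Vote: the plan of merger requires two-thirds of the votes cast (3 present − 1 abstaining = 2). 2/3 of 2 = 1.33, rounded up to 2, so 2 affirmative votes are needed; 2 voted in favor. Satisfied.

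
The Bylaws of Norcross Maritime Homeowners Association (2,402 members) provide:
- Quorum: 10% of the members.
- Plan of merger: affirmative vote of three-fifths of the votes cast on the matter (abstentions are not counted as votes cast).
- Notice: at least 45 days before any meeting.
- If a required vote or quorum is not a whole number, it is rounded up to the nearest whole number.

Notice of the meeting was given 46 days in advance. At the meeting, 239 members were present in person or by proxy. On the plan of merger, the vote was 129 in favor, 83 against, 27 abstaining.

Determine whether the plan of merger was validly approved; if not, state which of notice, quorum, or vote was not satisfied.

Notice: 46 days given; 45 required. Satisfied.
Quorum: 10% of 2,402 = 240.20, rounded up to 241; 239 present. Not satisfied.
Vote: requires three-fifths of the votes cast (239 − 27 abstaining = 212); 3/5 of 212 = 127.20, rounded up to 128, so 128 needed; 129 in favor. Satisfied.

Invalid — quorum requirement not satisfied.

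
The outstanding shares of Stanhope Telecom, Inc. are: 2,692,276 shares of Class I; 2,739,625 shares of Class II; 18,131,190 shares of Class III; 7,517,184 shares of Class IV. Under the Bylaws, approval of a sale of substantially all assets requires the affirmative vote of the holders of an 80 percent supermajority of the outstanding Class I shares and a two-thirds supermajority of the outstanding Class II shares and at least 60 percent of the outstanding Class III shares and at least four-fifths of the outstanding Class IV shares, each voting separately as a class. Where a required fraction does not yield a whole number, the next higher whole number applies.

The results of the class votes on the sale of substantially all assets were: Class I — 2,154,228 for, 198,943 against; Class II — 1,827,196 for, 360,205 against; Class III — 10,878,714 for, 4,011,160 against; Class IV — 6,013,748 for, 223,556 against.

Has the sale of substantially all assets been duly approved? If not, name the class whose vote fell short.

Approved — every class gave the required vote.

Class I: 4/5 of 2692276 = 2153820.80, rounded up to 2153821; 2,153,821 required, 2,154,228 in favor — approved.
Class II: 2/3 of 2739625 = 1826416.67, rounded up to 1826417; 1,826,417 required, 1,827,196 in favor — approved.
Class III: 3/5 of 18131190 = 10878714; 10,878,714 required, 10,878,714 in favor — approved.
Class IV: 4/5 of 7517184 = 6013747.20, rounded up to 6013748; 6,013,748 required, 6,013,748 in favor — approved.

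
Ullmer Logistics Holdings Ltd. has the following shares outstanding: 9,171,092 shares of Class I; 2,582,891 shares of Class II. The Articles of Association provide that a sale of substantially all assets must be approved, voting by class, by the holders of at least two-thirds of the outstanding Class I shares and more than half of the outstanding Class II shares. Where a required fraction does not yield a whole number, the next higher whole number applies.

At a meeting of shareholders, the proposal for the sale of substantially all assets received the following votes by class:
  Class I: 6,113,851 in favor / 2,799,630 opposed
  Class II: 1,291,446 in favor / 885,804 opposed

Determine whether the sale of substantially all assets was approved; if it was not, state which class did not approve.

Class I: 2/3 of 9171092 = 6114061.33, rounded up to 6114062; 6,114,062 required, 6,113,851 in favor — not approved.
Class II: a majority of 2582891 is 1291446; 1,291,446 required, 1,291,446 in favor — approved.

Not approved — the Class I shares did not give the required vote.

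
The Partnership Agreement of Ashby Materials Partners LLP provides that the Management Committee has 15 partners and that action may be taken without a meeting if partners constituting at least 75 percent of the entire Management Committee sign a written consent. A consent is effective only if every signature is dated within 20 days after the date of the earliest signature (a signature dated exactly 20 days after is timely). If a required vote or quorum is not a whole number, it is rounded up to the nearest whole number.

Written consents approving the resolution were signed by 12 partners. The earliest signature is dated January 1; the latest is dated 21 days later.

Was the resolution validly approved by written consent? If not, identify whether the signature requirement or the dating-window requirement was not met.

Not effective — dating-window requirement not satisfied.

Signatures required: at least 75 percent of 15 — 3/4 of 15 = 11.25, rounded up to 12, so 12 needed; 12 signed. Sufficient.
Dating window: the latest signature is 21 days after the earliest; the limit is 20 days. Outside the window.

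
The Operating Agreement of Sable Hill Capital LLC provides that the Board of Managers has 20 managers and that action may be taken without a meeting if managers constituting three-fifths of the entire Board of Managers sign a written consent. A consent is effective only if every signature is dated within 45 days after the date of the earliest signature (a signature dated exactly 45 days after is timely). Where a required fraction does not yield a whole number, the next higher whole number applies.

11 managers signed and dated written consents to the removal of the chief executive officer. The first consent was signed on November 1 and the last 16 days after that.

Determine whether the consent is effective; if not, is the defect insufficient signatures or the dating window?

Not effective — insufficient signatures.

Signatures required: three-fifths of 20 — 3/5 of 20 = 12, so 12 needed; 11 signed. Insufficient.
Dating window: the latest signature is 16 days after the earliest; the limit is 45 days. Within the window.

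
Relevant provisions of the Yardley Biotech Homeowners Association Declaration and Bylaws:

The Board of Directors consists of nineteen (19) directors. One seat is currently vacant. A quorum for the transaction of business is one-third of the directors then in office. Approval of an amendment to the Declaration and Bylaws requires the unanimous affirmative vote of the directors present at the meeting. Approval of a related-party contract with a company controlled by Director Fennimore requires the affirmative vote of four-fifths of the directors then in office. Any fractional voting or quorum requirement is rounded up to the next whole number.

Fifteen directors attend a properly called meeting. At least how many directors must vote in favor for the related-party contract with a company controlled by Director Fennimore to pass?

The related-party contract with a company controlled by Director Fennimore requires four-fifths of the directors then in office (18).
4/5 of 18 = 14.40, rounded up to 15.

15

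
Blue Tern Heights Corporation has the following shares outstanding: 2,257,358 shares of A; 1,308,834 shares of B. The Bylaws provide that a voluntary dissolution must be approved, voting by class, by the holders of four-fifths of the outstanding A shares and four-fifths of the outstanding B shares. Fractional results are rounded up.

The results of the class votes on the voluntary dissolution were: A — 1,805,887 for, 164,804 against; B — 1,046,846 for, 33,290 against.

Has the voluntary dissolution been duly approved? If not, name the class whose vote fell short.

Not approved — the B shares did not give the required vote.

A: 4/5 of 2257358 = 1805886.40, rounded up to 1805887; 1,805,887 required, 1,805,887 in favor — approved.
B: 4/5 of 1308834 = 1047067.20, rounded up to 1047068; 1,047,068 required, 1,046,846 in favor — not approved.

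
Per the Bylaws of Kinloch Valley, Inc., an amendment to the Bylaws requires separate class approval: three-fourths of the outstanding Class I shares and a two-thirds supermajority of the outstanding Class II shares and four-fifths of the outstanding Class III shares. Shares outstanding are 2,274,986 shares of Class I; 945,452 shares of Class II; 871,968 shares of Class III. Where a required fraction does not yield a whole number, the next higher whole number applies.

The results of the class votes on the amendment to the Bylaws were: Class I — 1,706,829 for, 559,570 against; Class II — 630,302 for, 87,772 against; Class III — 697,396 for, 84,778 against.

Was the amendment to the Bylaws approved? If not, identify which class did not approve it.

Not approved — the Class III shares did not give the required vote.

Class I: 3/4 of 2274986 = 1706239.50, rounded up to 1706240; 1,706,240 required, 1,706,829 in favor — approved.
Class II: 2/3 of 945452 = 630301.33, rounded up to 630302; 630,302 required, 630,302 in favor — approved.
Class III: 4/5 of 871968 = 697574.40, rounded up to 697575; 697,575 required, 697,396 in favor — not approved.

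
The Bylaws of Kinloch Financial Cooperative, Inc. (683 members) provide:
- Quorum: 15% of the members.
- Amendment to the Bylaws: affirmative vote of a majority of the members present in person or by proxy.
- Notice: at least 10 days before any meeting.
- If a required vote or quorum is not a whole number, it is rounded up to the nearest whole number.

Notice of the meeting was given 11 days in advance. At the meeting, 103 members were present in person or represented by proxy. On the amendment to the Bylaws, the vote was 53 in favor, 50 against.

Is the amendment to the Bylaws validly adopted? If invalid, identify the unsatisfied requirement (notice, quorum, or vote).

Valid — all requirements satisfied.

Notice: 11 days given; 10 required. Satisfied.
Quorum: 15% of 683 = 102.45, rounded up to 103; 103 present. Satisfied.
Vote: requires a majority of those present (103); a majority of 103 is 52, so 52 needed; 53 in favor. Satisfied.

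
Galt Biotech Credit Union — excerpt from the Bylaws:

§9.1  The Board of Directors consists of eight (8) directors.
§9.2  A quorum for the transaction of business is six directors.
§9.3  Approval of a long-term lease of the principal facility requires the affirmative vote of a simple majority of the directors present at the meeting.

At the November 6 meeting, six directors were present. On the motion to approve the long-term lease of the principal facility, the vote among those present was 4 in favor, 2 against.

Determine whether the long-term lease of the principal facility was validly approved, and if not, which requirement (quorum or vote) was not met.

Quorum: 6 present; quorum is 6. Satisfied.
Vote: the long-term lease of the principal facility requires a majority of the directors present (6). A majority of 6 is 4, so 4 affirmative votes are needed; 4 voted in favor. Satisfied.

Valid — all requirements satisfied.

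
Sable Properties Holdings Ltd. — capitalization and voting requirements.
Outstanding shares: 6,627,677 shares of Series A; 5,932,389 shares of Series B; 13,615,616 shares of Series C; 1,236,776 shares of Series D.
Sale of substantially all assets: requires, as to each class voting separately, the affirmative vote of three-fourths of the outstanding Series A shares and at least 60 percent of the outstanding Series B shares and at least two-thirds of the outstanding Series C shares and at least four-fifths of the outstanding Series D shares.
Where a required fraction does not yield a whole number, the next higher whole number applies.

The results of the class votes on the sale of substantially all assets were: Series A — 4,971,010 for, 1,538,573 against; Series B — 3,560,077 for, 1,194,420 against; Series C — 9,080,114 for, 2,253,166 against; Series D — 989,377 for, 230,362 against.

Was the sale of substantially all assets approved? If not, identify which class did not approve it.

Not approved — the Series D shares did not give the required vote.

Series A: 3/4 of 6627677 = 4970757.75, rounded up to 4970758; 4,970,758 required, 4,971,010 in favor — approved.
Series B: 3/5 of 5932389 = 3559433.40, rounded up to 3559434; 3,559,434 required, 3,560,077 in favor — approved.
Series C: 2/3 of 13615616 = 9077077.33, rounded up to 9077078; 9,077,078 required, 9,080,114 in favor — approved.
Series D: 4/5 of 1236776 = 989420.80, rounded up to 989421; 989,421 required, 989,377 in favor — not approved.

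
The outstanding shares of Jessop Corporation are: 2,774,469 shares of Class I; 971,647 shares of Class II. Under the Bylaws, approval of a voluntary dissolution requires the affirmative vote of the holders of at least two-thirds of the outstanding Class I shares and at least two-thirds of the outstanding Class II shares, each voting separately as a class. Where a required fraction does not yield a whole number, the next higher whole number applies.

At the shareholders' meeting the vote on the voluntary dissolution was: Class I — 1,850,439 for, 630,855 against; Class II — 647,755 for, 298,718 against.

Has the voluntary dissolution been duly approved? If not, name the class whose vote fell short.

Class I: 2/3 of 2774469 = 1849646; 1,849,646 required, 1,850,439 in favor — approved.
Class II: 2/3 of 971647 = 647764.67, rounded up to 647765; 647,765 required, 647,755 in favor — not approved.

Not approved — the Class II shares did not give the required vote.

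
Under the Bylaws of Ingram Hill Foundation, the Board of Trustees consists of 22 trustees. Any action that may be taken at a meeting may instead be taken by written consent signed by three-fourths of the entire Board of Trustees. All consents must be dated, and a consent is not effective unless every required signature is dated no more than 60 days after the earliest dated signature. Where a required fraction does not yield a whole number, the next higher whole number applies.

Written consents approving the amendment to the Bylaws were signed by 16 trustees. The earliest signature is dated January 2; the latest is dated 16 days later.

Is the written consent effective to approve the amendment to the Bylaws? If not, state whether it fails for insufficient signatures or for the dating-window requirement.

Not effective — insufficient signatures.

Signatures required: three-fourths of 22 — 3/4 of 22 = 16.50, rounded up to 17, so 17 needed; 16 signed. Insufficient.
Dating window: the latest signature is 16 days after the earliest; the limit is 60 days. Within the window.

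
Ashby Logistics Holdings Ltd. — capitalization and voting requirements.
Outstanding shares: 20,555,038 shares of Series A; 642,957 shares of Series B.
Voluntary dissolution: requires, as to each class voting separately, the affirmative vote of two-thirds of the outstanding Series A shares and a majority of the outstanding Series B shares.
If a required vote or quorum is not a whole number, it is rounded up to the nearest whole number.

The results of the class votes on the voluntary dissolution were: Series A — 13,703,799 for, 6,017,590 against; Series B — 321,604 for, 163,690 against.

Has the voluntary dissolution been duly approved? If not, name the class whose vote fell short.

Approved — every class gave the required vote.

Series A: 2/3 of 20555038 = 13703358.67, rounded up to 13703359; 13,703,359 required, 13,703,799 in favor — approved.
Series B: a majority of 642957 is 321479; 321,479 required, 321,604 in favor — approved.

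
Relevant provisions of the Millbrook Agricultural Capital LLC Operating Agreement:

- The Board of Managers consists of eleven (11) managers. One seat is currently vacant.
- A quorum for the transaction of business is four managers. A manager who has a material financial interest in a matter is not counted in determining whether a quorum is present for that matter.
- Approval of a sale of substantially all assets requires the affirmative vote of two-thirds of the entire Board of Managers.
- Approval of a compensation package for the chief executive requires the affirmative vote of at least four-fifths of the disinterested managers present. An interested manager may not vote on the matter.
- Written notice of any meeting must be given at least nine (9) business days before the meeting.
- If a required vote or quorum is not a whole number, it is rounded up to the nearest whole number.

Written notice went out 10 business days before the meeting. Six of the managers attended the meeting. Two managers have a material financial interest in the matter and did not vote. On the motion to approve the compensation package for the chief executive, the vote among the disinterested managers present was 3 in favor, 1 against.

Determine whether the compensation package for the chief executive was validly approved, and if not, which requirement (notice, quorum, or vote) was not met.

Notice: 10 business days given; 9 required (10 ≥ 9). Satisfied.
Quorum: 6 present, but the 2 interested managers do not count, leaving 4. Quorum is 4. Satisfied.
Vote: the compensation package for the chief executive requires four-fifths of the disinterested managers present (6 − 2 = 4). 4/5 of 4 = 3.20, rounded up to 4, so 4 affirmative votes are needed; 3 voted in favor. Not satisfied.

Invalid — vote requirement not satisfied.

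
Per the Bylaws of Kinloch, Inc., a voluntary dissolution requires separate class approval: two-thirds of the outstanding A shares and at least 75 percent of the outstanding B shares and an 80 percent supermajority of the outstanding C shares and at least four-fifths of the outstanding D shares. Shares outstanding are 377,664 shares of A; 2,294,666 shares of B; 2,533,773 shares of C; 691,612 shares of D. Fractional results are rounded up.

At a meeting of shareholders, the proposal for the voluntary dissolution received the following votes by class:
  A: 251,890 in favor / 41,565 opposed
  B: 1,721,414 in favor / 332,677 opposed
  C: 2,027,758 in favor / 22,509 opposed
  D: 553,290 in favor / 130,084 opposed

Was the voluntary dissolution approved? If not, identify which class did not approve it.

A: 2/3 of 377664 = 251776; 251,776 required, 251,890 in favor — approved.
B: 3/4 of 2294666 = 1720999.50, rounded up to 1721000; 1,721,000 required, 1,721,414 in favor — approved.
C: 4/5 of 2533773 = 2027018.40, rounded up to 2027019; 2,027,019 required, 2,027,758 in favor — approved.
D: 4/5 of 691612 = 553289.60, rounded up to 553290; 553,290 required, 553,290 in favor — approved.

Approved — every class gave the required vote.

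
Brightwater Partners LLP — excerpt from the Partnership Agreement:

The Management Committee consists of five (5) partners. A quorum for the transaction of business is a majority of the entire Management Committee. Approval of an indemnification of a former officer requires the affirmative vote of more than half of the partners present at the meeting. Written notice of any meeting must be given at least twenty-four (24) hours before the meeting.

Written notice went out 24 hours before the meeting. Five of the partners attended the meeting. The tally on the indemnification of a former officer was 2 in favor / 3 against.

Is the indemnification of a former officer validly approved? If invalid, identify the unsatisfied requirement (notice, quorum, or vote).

Notice: 24 hours given; 24 required (24 ≥ 24). Satisfied.
Quorum: 5 present; quorum is 3. Satisfied.
Vote: the indemnification of a former officer requires a majority of the partners present (5). A majority of 5 is 3, so 3 affirmative votes are needed; 2 voted in favor. Not satisfied.

Invalid — vote requirement not satisfied.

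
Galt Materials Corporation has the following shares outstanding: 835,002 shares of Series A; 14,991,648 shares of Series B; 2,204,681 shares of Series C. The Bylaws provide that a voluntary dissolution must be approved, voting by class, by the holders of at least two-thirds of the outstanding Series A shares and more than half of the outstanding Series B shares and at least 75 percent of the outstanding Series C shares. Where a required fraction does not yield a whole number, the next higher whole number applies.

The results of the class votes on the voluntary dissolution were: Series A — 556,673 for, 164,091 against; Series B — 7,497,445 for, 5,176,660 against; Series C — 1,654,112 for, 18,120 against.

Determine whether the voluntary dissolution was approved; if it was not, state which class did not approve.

Series A: 2/3 of 835002 = 556668; 556,668 required, 556,673 in favor — approved.
Series B: a majority of 14991648 is 7495825; 7,495,825 required, 7,497,445 in favor — approved.
Series C: 3/4 of 2204681 = 1653510.75, rounded up to 1653511; 1,653,511 required, 1,654,112 in favor — approved.

Approved — every class gave the required vote.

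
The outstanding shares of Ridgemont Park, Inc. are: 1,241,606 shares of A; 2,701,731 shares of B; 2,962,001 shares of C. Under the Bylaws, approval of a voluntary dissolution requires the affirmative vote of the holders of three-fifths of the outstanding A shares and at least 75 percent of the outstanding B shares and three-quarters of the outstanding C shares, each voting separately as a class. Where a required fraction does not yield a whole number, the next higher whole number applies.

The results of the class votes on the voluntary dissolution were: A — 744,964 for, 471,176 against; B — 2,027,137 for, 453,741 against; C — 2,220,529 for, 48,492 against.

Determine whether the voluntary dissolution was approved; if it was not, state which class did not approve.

A: 3/5 of 1241606 = 744963.60, rounded up to 744964; 744,964 required, 744,964 in favor — approved.
B: 3/4 of 2701731 = 2026298.25, rounded up to 2026299; 2,026,299 required, 2,027,137 in favor — approved.
C: 3/4 of 2962001 = 2221500.75, rounded up to 2221501; 2,221,501 required, 2,220,529 in favor — not approved.

Not approved — the C shares did not give the required vote.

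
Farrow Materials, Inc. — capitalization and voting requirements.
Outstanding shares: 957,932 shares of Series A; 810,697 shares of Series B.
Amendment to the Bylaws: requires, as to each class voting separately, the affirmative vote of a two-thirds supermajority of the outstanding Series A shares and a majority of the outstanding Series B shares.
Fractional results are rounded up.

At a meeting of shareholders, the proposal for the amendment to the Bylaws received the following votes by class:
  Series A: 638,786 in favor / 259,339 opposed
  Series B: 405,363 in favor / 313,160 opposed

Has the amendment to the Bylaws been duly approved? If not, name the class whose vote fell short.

Approved — every class gave the required vote.

Series A: 2/3 of 957932 = 638621.33, rounded up to 638622; 638,622 required, 638,786 in favor — approved.
Series B: a majority of 810697 is 405349; 405,349 required, 405,363 in favor — approved.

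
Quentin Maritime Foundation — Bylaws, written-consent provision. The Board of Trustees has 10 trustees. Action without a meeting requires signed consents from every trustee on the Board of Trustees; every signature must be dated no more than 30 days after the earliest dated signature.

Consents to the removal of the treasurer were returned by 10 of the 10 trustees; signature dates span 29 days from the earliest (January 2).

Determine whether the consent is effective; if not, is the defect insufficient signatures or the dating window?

Signatures required: all of 10 — unanimous means all 10, so 10 needed; 10 signed. Sufficient.
Dating window: the latest signature is 29 days after the earliest; the limit is 30 days. Within the window.

Effective — both the signature and dating-window requirements are satisfied.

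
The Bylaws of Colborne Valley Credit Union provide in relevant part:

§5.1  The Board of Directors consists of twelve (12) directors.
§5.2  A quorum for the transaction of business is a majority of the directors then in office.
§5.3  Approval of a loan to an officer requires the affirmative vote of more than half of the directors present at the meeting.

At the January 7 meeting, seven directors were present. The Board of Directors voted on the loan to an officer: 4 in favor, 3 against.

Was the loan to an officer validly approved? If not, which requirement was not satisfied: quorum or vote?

Valid — all requirements satisfied.

Quorum: 7 present; quorum is 7. Satisfied.
Vote: the loan to an officer requires a majority of the directors present (7). A majority of 7 is 4, so 4 affirmative votes are needed; 4 voted in favor. Satisfied.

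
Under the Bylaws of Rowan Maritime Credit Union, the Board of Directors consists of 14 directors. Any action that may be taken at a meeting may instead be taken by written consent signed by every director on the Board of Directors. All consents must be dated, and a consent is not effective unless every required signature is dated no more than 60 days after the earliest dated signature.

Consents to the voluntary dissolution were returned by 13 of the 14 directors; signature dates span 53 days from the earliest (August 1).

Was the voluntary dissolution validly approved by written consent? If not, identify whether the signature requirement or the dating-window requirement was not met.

Not effective — insufficient signatures.

Signatures required: every one of 14 — unanimous means all 14, so 14 needed; 13 signed. Insufficient.
Dating window: the latest signature is 53 days after the earliest; the limit is 60 days. Within the window.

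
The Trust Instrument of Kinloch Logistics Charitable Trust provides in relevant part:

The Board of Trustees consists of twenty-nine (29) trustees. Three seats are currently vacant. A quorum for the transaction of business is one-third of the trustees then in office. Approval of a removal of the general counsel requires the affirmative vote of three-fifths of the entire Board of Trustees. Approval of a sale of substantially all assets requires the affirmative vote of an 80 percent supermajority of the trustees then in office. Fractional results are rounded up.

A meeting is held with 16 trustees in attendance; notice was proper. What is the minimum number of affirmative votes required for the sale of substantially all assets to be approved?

The sale of substantially all assets requires four-fifths of the trustees then in office (26).
4/5 of 26 = 20.80, rounded up to 21.
(Only 16 can vote, so the sale of substantially all assets cannot pass at this meeting, but the required vote is still 21.)

21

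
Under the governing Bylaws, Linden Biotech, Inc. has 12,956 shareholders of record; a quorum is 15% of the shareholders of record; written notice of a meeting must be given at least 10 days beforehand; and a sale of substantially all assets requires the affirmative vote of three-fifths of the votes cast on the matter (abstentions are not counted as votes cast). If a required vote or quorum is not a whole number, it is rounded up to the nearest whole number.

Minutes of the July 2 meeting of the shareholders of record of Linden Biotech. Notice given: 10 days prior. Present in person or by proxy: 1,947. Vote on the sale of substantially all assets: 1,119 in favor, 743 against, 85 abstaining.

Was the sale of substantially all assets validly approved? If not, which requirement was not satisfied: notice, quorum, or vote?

Notice: 10 days given; 10 required. Satisfied.
Quorum: 15% of 12,956 = 1,943.40, rounded up to 1,944; 1,947 present. Satisfied.
Vote: requires three-fifths of the votes cast (1,947 − 85 abstaining = 1,862); 3/5 of 1862 = 1117.20, rounded up to 1118, so 1,118 needed; 1,119 in favor. Satisfied.

Valid — all requirements satisfied.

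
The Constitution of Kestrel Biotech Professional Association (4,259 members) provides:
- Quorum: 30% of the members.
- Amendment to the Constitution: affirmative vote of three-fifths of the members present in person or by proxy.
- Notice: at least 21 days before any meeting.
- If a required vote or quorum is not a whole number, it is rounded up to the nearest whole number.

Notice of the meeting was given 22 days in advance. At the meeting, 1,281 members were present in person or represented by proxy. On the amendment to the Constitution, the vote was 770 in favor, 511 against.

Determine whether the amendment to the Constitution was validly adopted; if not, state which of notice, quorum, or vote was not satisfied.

Notice: 22 days given; 21 required. Satisfied.
Quorum: 30% of 4,259 = 1,277.70, rounded up to 1,278; 1,281 present. Satisfied.
Vote: requires three-fifths of those present (1,281); 3/5 of 1281 = 768.60, rounded up to 769, so 769 needed; 770 in favor. Satisfied.

Valid — all requirements satisfied.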